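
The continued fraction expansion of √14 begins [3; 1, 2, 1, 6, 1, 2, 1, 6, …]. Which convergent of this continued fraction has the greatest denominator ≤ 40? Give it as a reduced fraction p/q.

a_0 = 3: 3/1  (≤ bound)
a_1 = 1: 4/1  (≤ bound)
a_2 = 2: 11/3  (≤ bound)
a_3 = 1: 15/4  (≤ bound)
a_4 = 6: 101/27  (≤ bound)
a_5 = 1: 116/31  (≤ bound)
a_6 = 2: 333/89  (> 40, stop)

116/31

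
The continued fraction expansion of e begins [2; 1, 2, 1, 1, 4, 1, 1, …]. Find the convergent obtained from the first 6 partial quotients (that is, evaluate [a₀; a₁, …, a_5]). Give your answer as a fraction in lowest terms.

Start with 4.
1 + 1/(4/1) = 1 + 1/4 = 5/4
1 + 1/(5/4) = 1 + 4/5 = 9/5
2 + 1/(9/5) = 2 + 5/9 = 23/9
1 + 1/(23/9) = 1 + 9/23 = 32/23
2 + 1/(32/23) = 2 + 23/32 = 87/32

87/32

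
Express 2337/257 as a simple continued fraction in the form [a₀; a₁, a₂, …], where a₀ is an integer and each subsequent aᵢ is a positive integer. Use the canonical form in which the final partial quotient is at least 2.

[9; 10, 1, 2, 2, 3]

Apply division with remainder until the remainder is 0:
2337 = 9·257 + 24, so a_0 = 9
257 = 10·24 + 17, so a_1 = 10
24 = 1·17 + 7, so a_2 = 1
17 = 2·7 + 3, so a_3 = 2
7 = 2·3 + 1, so a_4 = 2
3 = 3·1 + 0, so a_5 = 3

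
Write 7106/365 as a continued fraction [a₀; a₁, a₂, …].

[19; 2, 7, 2, 3, 3]

Repeatedly divide and take the remainder:
7106 = 19·365 + 171, so a_0 = 19
365 = 2·171 + 23, so a_1 = 2
171 = 7·23 + 10, so a_2 = 7
23 = 2·10 + 3, so a_3 = 2
10 = 3·3 + 1, so a_4 = 3
3 = 3·1 + 0, so a_5 = 3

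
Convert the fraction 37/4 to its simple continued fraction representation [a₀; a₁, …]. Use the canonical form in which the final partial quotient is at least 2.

[9; 4]

⌊37/4⌋ = 9, remainder 1
⌊4/1⌋ = 4, remainder 0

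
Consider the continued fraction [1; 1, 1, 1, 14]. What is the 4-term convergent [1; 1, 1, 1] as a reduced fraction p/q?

Start with 1.
1 + 1/(1/1) = 1 + 1/1 = 2/1
1 + 1/(2/1) = 1 + 1/2 = 3/2
1 + 1/(3/2) = 1 + 2/3 = 5/3

5/3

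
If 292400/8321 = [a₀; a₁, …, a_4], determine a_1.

7

292400 = 35·8321 + 1165, so a_0 = 35
8321 = 7·1165 + 166, so a_1 = 7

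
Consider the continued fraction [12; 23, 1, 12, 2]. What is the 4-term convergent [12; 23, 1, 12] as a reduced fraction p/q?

3745/311

Work from the innermost term outward:
Start with 12.
1 + 1/(12/1) = 1 + 1/12 = 13/12
23 + 1/(13/12) = 23 + 12/13 = 311/13
12 + 1/(311/13) = 12 + 13/311 = 3745/311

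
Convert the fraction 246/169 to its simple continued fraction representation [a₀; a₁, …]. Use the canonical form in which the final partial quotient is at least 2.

⌊246/169⌋ = 1, remainder 77
⌊169/77⌋ = 2, remainder 15
⌊77/15⌋ = 5, remainder 2
⌊15/2⌋ = 7, remainder 1
⌊2/1⌋ = 2, remainder 0

[1; 2, 5, 7, 2]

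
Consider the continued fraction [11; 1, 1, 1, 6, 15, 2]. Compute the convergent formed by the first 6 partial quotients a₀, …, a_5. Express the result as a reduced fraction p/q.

Start with 15.
6 + 1/(15/1) = 6 + 1/15 = 91/15
1 + 1/(91/15) = 1 + 15/91 = 106/91
1 + 1/(106/91) = 1 + 91/106 = 197/106
1 + 1/(197/106) = 1 + 106/197 = 303/197
11 + 1/(303/197) = 11 + 197/303 = 3530/303

3530/303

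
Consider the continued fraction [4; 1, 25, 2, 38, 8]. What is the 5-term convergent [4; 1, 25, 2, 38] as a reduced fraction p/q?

10123/2040

Collapse the nested fraction from the inside out:
Start with 38.
2 + 1/(38/1) = 2 + 1/38 = 77/38
25 + 1/(77/38) = 25 + 38/77 = 1963/77
1 + 1/(1963/77) = 1 + 77/1963 = 2040/1963
4 + 1/(2040/1963) = 4 + 1963/2040 = 10123/2040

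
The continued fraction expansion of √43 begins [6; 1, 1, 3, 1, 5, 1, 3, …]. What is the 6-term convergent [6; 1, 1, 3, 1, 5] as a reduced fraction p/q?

Start with 5.
1 + 1/(5/1) = 1 + 1/5 = 6/5
3 + 1/(6/5) = 3 + 5/6 = 23/6
1 + 1/(23/6) = 1 + 6/23 = 29/23
1 + 1/(29/23) = 1 + 23/29 = 52/29
6 + 1/(52/29) = 6 + 29/52 = 341/52

341/52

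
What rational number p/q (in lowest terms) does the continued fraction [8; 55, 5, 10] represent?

22571/2815

Start with 10.
5 + 1/(10/1) = 5 + 1/10 = 51/10
55 + 1/(51/10) = 55 + 10/51 = 2815/51
8 + 1/(2815/51) = 8 + 51/2815 = 22571/2815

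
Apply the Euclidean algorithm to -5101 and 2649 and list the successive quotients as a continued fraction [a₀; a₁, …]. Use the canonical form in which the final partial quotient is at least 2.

⌊-5101/2649⌋ = -2, remainder 197
⌊2649/197⌋ = 13, remainder 88
⌊197/88⌋ = 2, remainder 21
⌊88/21⌋ = 4, remainder 4
⌊21/4⌋ = 5, remainder 1
⌊4/1⌋ = 4, remainder 0

[-2; 13, 2, 4, 5, 4]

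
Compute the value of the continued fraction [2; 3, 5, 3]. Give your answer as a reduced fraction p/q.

118/51

Start with 3.
5 + 1/(3/1) = 5 + 1/3 = 16/3
3 + 1/(16/3) = 3 + 3/16 = 51/16
2 + 1/(51/16) = 2 + 16/51 = 118/51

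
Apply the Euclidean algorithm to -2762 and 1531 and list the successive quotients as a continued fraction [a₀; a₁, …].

Apply division with remainder until the remainder is 0:
-2762 ÷ 1531 → quotient -2, remainder 300
1531 ÷ 300 → quotient 5, remainder 31
300 ÷ 31 → quotient 9, remainder 21
31 ÷ 21 → quotient 1, remainder 10
21 ÷ 10 → quotient 2, remainder 1
10 ÷ 1 → quotient 10, remainder 0

[-2; 5, 9, 1, 2, 10]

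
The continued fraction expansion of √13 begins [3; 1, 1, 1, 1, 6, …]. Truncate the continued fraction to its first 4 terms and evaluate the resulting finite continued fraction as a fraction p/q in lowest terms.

11/3

Work from the innermost term outward:
Start with 1.
1 + 1/(1/1) = 1 + 1/1 = 2/1
1 + 1/(2/1) = 1 + 1/2 = 3/2
3 + 1/(3/2) = 3 + 2/3 = 11/3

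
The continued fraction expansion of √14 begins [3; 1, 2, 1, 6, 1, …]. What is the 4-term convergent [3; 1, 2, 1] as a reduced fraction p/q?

Collapse the nested fraction from the inside out:
Start with 1.
2 + 1/(1/1) = 2 + 1/1 = 3/1
1 + 1/(3/1) = 1 + 1/3 = 4/3
3 + 1/(4/3) = 3 + 3/4 = 15/4

15/4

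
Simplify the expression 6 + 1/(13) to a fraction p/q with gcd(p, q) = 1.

79/13

Start with 13.
6 + 1/(13/1) = 6 + 1/13 = 79/13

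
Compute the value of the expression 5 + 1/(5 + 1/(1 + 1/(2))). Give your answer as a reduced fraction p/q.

88/17

Use the convergent recurrence hₖ = aₖ·hₖ₋₁ + hₖ₋₂ (and likewise for the denominators kₖ):
a_0 = 5: 5/1
a_1 = 5: 26/5
a_2 = 1: 31/6
a_3 = 2: 88/17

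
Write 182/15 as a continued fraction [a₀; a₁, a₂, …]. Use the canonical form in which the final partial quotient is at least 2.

182 ÷ 15 → quotient 12, remainder 2
15 ÷ 2 → quotient 7, remainder 1
2 ÷ 1 → quotient 2, remainder 0

[12; 7, 2]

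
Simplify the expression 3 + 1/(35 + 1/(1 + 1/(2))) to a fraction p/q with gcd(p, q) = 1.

Start with 2.
1 + 1/(2/1) = 1 + 1/2 = 3/2
35 + 1/(3/2) = 35 + 2/3 = 107/3
3 + 1/(107/3) = 3 + 3/107 = 324/107

324/107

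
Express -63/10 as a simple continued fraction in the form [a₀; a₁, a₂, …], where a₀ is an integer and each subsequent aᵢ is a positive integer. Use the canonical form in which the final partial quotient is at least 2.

[-7; 1, 2, 3]

⌊-63/10⌋ = -7, remainder 7
⌊10/7⌋ = 1, remainder 3
⌊7/3⌋ = 2, remainder 1
⌊3/1⌋ = 3, remainder 0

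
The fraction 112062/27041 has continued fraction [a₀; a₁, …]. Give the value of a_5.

10

Apply division with remainder until the remainder is 0:
112062 = 4·27041 + 3898, so a_0 = 4
27041 = 6·3898 + 3653, so a_1 = 6
3898 = 1·3653 + 245, so a_2 = 1
3653 = 14·245 + 223, so a_3 = 14
245 = 1·223 + 22, so a_4 = 1
223 = 10·22 + 3, so a_5 = 10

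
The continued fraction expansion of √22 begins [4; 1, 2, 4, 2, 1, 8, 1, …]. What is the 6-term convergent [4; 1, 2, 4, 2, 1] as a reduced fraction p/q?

197/42

Start with 1.
2 + 1/(1/1) = 2 + 1/1 = 3/1
4 + 1/(3/1) = 4 + 1/3 = 13/3
2 + 1/(13/3) = 2 + 3/13 = 29/13
1 + 1/(29/13) = 1 + 13/29 = 42/29
4 + 1/(42/29) = 4 + 29/42 = 197/42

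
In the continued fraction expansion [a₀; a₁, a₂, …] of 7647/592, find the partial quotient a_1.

1

7647 ÷ 592 → quotient 12, remainder 543
592 ÷ 543 → quotient 1, remainder 49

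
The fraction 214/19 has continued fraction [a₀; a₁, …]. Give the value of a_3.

Repeatedly divide and take the remainder:
214 ÷ 19 → quotient 11, remainder 5
19 ÷ 5 → quotient 3, remainder 4
5 ÷ 4 → quotient 1, remainder 1
4 ÷ 1 → quotient 4, remainder 0

4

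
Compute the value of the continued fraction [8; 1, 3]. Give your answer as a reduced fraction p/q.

a_0 = 8: 8/1
a_1 = 1: 9/1
a_2 = 3: 35/4

35/4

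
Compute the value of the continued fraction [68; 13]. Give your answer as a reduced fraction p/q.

a_0 = 68: 68/1
a_1 = 13: 885/13

885/13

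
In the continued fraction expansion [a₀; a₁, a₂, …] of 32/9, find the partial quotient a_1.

1

Run the Euclidean algorithm, recording each quotient:
32 ÷ 9 → quotient 3, remainder 5
9 ÷ 5 → quotient 1, remainder 4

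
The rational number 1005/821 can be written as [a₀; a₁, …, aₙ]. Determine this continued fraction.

1005 ÷ 821 → quotient 1, remainder 184
821 ÷ 184 → quotient 4, remainder 85
184 ÷ 85 → quotient 2, remainder 14
85 ÷ 14 → quotient 6, remainder 1
14 ÷ 1 → quotient 14, remainder 0

[1; 4, 2, 6, 14]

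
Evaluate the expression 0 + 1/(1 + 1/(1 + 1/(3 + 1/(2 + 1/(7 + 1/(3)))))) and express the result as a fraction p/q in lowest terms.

Start with 3.
7 + 1/(3/1) = 7 + 1/3 = 22/3
2 + 1/(22/3) = 2 + 3/22 = 47/22
3 + 1/(47/22) = 3 + 22/47 = 163/47
1 + 1/(163/47) = 1 + 47/163 = 210/163
1 + 1/(210/163) = 1 + 163/210 = 373/210
0 + 1/(373/210) = 0 + 210/373 = 210/373

210/373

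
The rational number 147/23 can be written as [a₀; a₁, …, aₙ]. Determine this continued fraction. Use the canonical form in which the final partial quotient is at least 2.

⌊147/23⌋ = 6, remainder 9
⌊23/9⌋ = 2, remainder 5
⌊9/5⌋ = 1, remainder 4
⌊5/4⌋ = 1, remainder 1
⌊4/1⌋ = 4, remainder 0

[6; 2, 1, 1, 4]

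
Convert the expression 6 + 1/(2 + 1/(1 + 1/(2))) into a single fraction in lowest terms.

51/8

a_0 = 6: 6/1
a_1 = 2: 13/2
a_2 = 1: 19/3
a_3 = 2: 51/8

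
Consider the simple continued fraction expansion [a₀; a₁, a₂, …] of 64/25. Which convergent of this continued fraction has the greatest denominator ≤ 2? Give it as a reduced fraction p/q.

5/2

a_0 = 2: 2/1  (≤ bound)
a_1 = 1: 3/1  (≤ bound)
a_2 = 1: 5/2  (≤ bound)
a_3 = 3: 18/7  (> 2, stop)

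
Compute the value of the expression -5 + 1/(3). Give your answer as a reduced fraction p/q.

a_0 = -5: -5/1
a_1 = 3: -14/3

-14/3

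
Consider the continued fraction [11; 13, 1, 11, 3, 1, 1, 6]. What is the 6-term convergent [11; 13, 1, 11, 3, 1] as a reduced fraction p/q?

7551/682

Work from the innermost term outward:
Start with 1.
3 + 1/(1/1) = 3 + 1/1 = 4/1
11 + 1/(4/1) = 11 + 1/4 = 45/4
1 + 1/(45/4) = 1 + 4/45 = 49/45
13 + 1/(49/45) = 13 + 45/49 = 682/49
11 + 1/(682/49) = 11 + 49/682 = 7551/682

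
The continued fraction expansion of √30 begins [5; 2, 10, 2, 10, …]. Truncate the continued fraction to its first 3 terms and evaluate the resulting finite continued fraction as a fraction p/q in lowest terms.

a_0 = 5: 5/1
a_1 = 2: 11/2
a_2 = 10: 115/21

115/21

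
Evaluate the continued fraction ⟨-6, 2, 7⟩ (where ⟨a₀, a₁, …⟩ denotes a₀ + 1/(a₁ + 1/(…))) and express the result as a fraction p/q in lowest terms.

-83/15

Build up convergents one term at a time:
a_0 = -6: -6/1
a_1 = 2: -11/2
a_2 = 7: -83/15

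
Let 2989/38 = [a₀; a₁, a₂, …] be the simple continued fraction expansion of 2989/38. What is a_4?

Repeatedly divide and take the remainder:
2989 ÷ 38 → quotient 78, remainder 25
38 ÷ 25 → quotient 1, remainder 13
25 ÷ 13 → quotient 1, remainder 12
13 ÷ 12 → quotient 1, remainder 1
12 ÷ 1 → quotient 12, remainder 0

12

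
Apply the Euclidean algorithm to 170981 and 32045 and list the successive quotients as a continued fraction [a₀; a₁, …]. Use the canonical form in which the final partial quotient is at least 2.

⌊170981/32045⌋ = 5, remainder 10756
⌊32045/10756⌋ = 2, remainder 10533
⌊10756/10533⌋ = 1, remainder 223
⌊10533/223⌋ = 47, remainder 52
⌊223/52⌋ = 4, remainder 15
⌊52/15⌋ = 3, remainder 7
⌊15/7⌋ = 2, remainder 1
⌊7/1⌋ = 7, remainder 0

[5; 2, 1, 47, 4, 3, 2, 7]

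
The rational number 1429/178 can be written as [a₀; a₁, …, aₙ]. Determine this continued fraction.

1429 ÷ 178 → quotient 8, remainder 5
178 ÷ 5 → quotient 35, remainder 3
5 ÷ 3 → quotient 1, remainder 2
3 ÷ 2 → quotient 1, remainder 1
2 ÷ 1 → quotient 2, remainder 0

[8; 35, 1, 1, 2]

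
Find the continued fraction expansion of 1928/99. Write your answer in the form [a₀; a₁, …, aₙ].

[19; 2, 9, 2, 2]

1928 = 19·99 + 47, so a_0 = 19
99 = 2·47 + 5, so a_1 = 2
47 = 9·5 + 2, so a_2 = 9
5 = 2·2 + 1, so a_3 = 2
2 = 2·1 + 0, so a_4 = 2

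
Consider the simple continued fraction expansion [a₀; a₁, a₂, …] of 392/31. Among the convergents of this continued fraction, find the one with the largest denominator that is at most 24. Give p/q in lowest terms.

a_0 = 12: 12/1  (≤ bound)
a_1 = 1: 13/1  (≤ bound)
a_2 = 1: 25/2  (≤ bound)
a_3 = 1: 38/3  (≤ bound)
a_4 = 4: 177/14  (≤ bound)
a_5 = 2: 392/31  (> 24, stop)

177/14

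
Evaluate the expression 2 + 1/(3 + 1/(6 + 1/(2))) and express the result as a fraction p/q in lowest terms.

95/41

Compute successive convergents:
a_0 = 2: 2/1
a_1 = 3: 7/3
a_2 = 6: 44/19
a_3 = 2: 95/41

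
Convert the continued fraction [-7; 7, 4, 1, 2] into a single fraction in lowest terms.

-693/101

Start with 2.
1 + 1/(2/1) = 1 + 1/2 = 3/2
4 + 1/(3/2) = 4 + 2/3 = 14/3
7 + 1/(14/3) = 7 + 3/14 = 101/14
-7 + 1/(101/14) = -7 + 14/101 = -693/101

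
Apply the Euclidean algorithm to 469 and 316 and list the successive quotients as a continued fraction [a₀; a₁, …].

[1; 2, 15, 3, 3]

⌊469/316⌋ = 1, remainder 153
⌊316/153⌋ = 2, remainder 10
⌊153/10⌋ = 15, remainder 3
⌊10/3⌋ = 3, remainder 1
⌊3/1⌋ = 3, remainder 0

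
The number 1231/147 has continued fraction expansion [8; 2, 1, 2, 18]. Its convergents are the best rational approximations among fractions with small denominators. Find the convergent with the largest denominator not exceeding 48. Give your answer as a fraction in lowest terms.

67/8

a_0 = 8: 8/1  (≤ bound)
a_1 = 2: 17/2  (≤ bound)
a_2 = 1: 25/3  (≤ bound)
a_3 = 2: 67/8  (≤ bound)
a_4 = 18: 1231/147  (> 48, stop)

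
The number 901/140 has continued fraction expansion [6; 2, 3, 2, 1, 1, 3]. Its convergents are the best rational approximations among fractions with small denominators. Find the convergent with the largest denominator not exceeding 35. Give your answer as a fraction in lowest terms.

List convergents until the denominator exceeds the bound:
a_0 = 6: 6/1  (≤ bound)
a_1 = 2: 13/2  (≤ bound)
a_2 = 3: 45/7  (≤ bound)
a_3 = 2: 103/16  (≤ bound)
a_4 = 1: 148/23  (≤ bound)
a_5 = 1: 251/39  (> 35, stop)

148/23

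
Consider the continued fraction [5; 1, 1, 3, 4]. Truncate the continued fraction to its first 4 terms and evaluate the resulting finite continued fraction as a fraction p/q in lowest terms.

Use the convergent recurrence hₖ = aₖ·hₖ₋₁ + hₖ₋₂ (and likewise for the denominators kₖ):
a_0 = 5: 5/1
a_1 = 1: 6/1
a_2 = 1: 11/2
a_3 = 3: 39/7

39/7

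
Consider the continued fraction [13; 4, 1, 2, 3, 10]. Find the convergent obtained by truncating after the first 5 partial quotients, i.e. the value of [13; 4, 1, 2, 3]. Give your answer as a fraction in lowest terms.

621/47

a_0 = 13: 13/1
a_1 = 4: 53/4
a_2 = 1: 66/5
a_3 = 2: 185/14
a_4 = 3: 621/47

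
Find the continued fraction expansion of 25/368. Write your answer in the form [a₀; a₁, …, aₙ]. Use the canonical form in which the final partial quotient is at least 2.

⌊25/368⌋ = 0, remainder 25
⌊368/25⌋ = 14, remainder 18
⌊25/18⌋ = 1, remainder 7
⌊18/7⌋ = 2, remainder 4
⌊7/4⌋ = 1, remainder 3
⌊4/3⌋ = 1, remainder 1
⌊3/1⌋ = 3, remainder 0

[0; 14, 1, 2, 1, 1, 3]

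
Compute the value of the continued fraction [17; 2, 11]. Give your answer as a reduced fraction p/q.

a_0 = 17: 17/1
a_1 = 2: 35/2
a_2 = 11: 402/23

402/23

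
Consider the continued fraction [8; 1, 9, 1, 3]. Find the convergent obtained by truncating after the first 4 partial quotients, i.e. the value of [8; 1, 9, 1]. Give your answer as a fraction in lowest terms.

98/11

a_0 = 8: 8/1
a_1 = 1: 9/1
a_2 = 9: 89/10
a_3 = 1: 98/11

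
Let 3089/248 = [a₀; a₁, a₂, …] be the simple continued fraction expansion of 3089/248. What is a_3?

7

Repeatedly divide and take the remainder:
3089 = 12·248 + 113, so a_0 = 12
248 = 2·113 + 22, so a_1 = 2
113 = 5·22 + 3, so a_2 = 5
22 = 7·3 + 1, so a_3 = 7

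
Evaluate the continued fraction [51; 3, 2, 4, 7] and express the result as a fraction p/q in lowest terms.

Compute successive convergents:
a_0 = 51: 51/1
a_1 = 3: 154/3
a_2 = 2: 359/7
a_3 = 4: 1590/31
a_4 = 7: 11489/224

11489/224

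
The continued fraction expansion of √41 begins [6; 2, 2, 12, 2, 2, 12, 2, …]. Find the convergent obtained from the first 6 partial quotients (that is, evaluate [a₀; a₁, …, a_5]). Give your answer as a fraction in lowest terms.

2049/320

Build up convergents one term at a time:
a_0 = 6: 6/1
a_1 = 2: 13/2
a_2 = 2: 32/5
a_3 = 12: 397/62
a_4 = 2: 826/129
a_5 = 2: 2049/320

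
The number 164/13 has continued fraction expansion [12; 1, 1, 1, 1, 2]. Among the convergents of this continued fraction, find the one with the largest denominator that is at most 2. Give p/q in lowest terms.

25/2

a_0 = 12: 12/1  (≤ bound)
a_1 = 1: 13/1  (≤ bound)
a_2 = 1: 25/2  (≤ bound)
a_3 = 1: 38/3  (> 2, stop)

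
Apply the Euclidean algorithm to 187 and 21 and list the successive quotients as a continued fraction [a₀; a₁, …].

[8; 1, 9, 2]

Repeatedly divide and take the remainder:
187 ÷ 21 → quotient 8, remainder 19
21 ÷ 19 → quotient 1, remainder 2
19 ÷ 2 → quotient 9, remainder 1
2 ÷ 1 → quotient 2, remainder 0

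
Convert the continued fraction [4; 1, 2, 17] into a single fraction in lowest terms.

Starting at the tail and folding back:
Start with 17.
2 + 1/(17/1) = 2 + 1/17 = 35/17
1 + 1/(35/17) = 1 + 17/35 = 52/35
4 + 1/(52/35) = 4 + 35/52 = 243/52

243/52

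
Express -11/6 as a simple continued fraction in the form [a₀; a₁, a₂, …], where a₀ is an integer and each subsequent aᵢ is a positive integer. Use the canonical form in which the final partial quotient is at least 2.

[-2; 6]

-11 = -2·6 + 1, so a_0 = -2
6 = 6·1 + 0, so a_1 = 6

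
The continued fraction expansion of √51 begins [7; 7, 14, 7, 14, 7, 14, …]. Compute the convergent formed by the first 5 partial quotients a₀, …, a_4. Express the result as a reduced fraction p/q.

70693/9899

a_0 = 7: 7/1
a_1 = 7: 50/7
a_2 = 14: 707/99
a_3 = 7: 4999/700
a_4 = 14: 70693/9899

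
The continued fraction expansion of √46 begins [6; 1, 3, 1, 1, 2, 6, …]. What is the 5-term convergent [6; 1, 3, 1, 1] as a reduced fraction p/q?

Use the convergent recurrence hₖ = aₖ·hₖ₋₁ + hₖ₋₂ (and likewise for the denominators kₖ):
a_0 = 6: 6/1
a_1 = 1: 7/1
a_2 = 3: 27/4
a_3 = 1: 34/5
a_4 = 1: 61/9

61/9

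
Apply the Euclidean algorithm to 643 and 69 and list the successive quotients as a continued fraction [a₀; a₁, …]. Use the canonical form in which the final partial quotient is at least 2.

[9; 3, 7, 3]

⌊643/69⌋ = 9, remainder 22
⌊69/22⌋ = 3, remainder 3
⌊22/3⌋ = 7, remainder 1
⌊3/1⌋ = 3, remainder 0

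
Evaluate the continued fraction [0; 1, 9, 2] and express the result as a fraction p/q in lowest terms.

19/21

Start with 2.
9 + 1/(2/1) = 9 + 1/2 = 19/2
1 + 1/(19/2) = 1 + 2/19 = 21/19
0 + 1/(21/19) = 0 + 19/21 = 19/21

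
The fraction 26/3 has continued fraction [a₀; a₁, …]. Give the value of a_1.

Apply division with remainder until the remainder is 0:
26 = 8·3 + 2, so a_0 = 8
3 = 1·2 + 1, so a_1 = 1

1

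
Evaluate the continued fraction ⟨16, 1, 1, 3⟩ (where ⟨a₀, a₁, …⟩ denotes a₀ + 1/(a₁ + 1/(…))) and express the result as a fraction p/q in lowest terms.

Compute successive convergents:
a_0 = 16: 16/1
a_1 = 1: 17/1
a_2 = 1: 33/2
a_3 = 3: 116/7

116/7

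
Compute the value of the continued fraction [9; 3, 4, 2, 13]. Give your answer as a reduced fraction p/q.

3631/390

Start with 13.
2 + 1/(13/1) = 2 + 1/13 = 27/13
4 + 1/(27/13) = 4 + 13/27 = 121/27
3 + 1/(121/27) = 3 + 27/121 = 390/121
9 + 1/(390/121) = 9 + 121/390 = 3631/390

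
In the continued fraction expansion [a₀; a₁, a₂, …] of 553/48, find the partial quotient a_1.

Run the Euclidean algorithm, recording each quotient:
553 = 11·48 + 25, so a_0 = 11
48 = 1·25 + 23, so a_1 = 1

1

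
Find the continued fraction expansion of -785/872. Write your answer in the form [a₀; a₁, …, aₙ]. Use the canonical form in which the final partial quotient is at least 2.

[-1; 10, 43, 2]

Apply division with remainder until the remainder is 0:
-785 = -1·872 + 87, so a_0 = -1
872 = 10·87 + 2, so a_1 = 10
87 = 43·2 + 1, so a_2 = 43
2 = 2·1 + 0, so a_3 = 2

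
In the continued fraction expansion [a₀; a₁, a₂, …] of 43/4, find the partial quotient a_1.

⌊43/4⌋ = 10, remainder 3
⌊4/3⌋ = 1, remainder 1

1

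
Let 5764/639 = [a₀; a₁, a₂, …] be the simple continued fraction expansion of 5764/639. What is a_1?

Repeatedly divide and take the remainder:
⌊5764/639⌋ = 9, remainder 13
⌊639/13⌋ = 49, remainder 2

49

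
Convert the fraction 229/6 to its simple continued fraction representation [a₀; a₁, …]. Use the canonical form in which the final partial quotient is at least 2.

[38; 6]

Repeatedly divide and take the remainder:
229 ÷ 6 → quotient 38, remainder 1
6 ÷ 1 → quotient 6, remainder 0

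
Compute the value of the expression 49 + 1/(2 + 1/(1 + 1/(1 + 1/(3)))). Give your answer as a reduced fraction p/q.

Build up convergents one term at a time:
a_0 = 49: 49/1
a_1 = 2: 99/2
a_2 = 1: 148/3
a_3 = 1: 247/5
a_4 = 3: 889/18

889/18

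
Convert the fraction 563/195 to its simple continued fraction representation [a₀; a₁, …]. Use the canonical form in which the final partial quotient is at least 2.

[2; 1, 7, 1, 6, 3]

Repeatedly divide and take the remainder:
563 ÷ 195 → quotient 2, remainder 173
195 ÷ 173 → quotient 1, remainder 22
173 ÷ 22 → quotient 7, remainder 19
22 ÷ 19 → quotient 1, remainder 3
19 ÷ 3 → quotient 6, remainder 1
3 ÷ 1 → quotient 3, remainder 0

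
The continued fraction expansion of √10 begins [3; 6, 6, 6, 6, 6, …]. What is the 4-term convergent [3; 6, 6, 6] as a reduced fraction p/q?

Use the convergent recurrence hₖ = aₖ·hₖ₋₁ + hₖ₋₂ (and likewise for the denominators kₖ):
a_0 = 3: 3/1
a_1 = 6: 19/6
a_2 = 6: 117/37
a_3 = 6: 721/228

721/228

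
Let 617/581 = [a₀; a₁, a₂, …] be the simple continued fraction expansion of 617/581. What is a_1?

16

⌊617/581⌋ = 1, remainder 36
⌊581/36⌋ = 16, remainder 5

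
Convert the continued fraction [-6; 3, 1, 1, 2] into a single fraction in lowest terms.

-103/18

Start with 2.
1 + 1/(2/1) = 1 + 1/2 = 3/2
1 + 1/(3/2) = 1 + 2/3 = 5/3
3 + 1/(5/3) = 3 + 3/5 = 18/5
-6 + 1/(18/5) = -6 + 5/18 = -103/18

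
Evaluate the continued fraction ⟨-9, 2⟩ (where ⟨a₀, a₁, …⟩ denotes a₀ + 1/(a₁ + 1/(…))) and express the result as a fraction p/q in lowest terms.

Start with 2.
-9 + 1/(2/1) = -9 + 1/2 = -17/2

-17/2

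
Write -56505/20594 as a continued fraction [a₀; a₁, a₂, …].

-56505 = -3·20594 + 5277, so a_0 = -3
20594 = 3·5277 + 4763, so a_1 = 3
5277 = 1·4763 + 514, so a_2 = 1
4763 = 9·514 + 137, so a_3 = 9
514 = 3·137 + 103, so a_4 = 3
137 = 1·103 + 34, so a_5 = 1
103 = 3·34 + 1, so a_6 = 3
34 = 34·1 + 0, so a_7 = 34

[-3; 3, 1, 9, 3, 1, 3, 34]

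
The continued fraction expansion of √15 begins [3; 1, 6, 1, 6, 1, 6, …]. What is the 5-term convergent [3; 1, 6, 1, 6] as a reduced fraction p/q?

a_0 = 3: 3/1
a_1 = 1: 4/1
a_2 = 6: 27/7
a_3 = 1: 31/8
a_4 = 6: 213/55

213/55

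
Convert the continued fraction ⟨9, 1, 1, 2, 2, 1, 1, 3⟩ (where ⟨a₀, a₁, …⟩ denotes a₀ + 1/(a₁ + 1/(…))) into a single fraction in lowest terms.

Start with 3.
1 + 1/(3/1) = 1 + 1/3 = 4/3
1 + 1/(4/3) = 1 + 3/4 = 7/4
2 + 1/(7/4) = 2 + 4/7 = 18/7
2 + 1/(18/7) = 2 + 7/18 = 43/18
1 + 1/(43/18) = 1 + 18/43 = 61/43
1 + 1/(61/43) = 1 + 43/61 = 104/61
9 + 1/(104/61) = 9 + 61/104 = 997/104

997/104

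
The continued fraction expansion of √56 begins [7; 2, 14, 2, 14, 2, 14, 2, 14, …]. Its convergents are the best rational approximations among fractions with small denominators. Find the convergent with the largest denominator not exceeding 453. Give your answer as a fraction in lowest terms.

a_0 = 7: 7/1  (≤ bound)
a_1 = 2: 15/2  (≤ bound)
a_2 = 14: 217/29  (≤ bound)
a_3 = 2: 449/60  (≤ bound)
a_4 = 14: 6503/869  (> 453, stop)

449/60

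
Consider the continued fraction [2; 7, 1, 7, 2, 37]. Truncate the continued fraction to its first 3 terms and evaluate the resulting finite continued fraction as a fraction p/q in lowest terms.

17/8

Start with 1.
7 + 1/(1/1) = 7 + 1/1 = 8/1
2 + 1/(8/1) = 2 + 1/8 = 17/8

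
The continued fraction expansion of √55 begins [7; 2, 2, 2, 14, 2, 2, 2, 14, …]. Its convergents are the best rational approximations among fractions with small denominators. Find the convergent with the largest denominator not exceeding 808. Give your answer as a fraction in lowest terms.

2655/358

a_0 = 7: 7/1  (≤ bound)
a_1 = 2: 15/2  (≤ bound)
a_2 = 2: 37/5  (≤ bound)
a_3 = 2: 89/12  (≤ bound)
a_4 = 14: 1283/173  (≤ bound)
a_5 = 2: 2655/358  (≤ bound)
a_6 = 2: 6593/889  (> 808, stop)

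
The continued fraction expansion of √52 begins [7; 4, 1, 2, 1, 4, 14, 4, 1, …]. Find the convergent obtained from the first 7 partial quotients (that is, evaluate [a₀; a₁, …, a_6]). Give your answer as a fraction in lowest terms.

9223/1279

Work from the innermost term outward:
Start with 14.
4 + 1/(14/1) = 4 + 1/14 = 57/14
1 + 1/(57/14) = 1 + 14/57 = 71/57
2 + 1/(71/57) = 2 + 57/71 = 199/71
1 + 1/(199/71) = 1 + 71/199 = 270/199
4 + 1/(270/199) = 4 + 199/270 = 1279/270
7 + 1/(1279/270) = 7 + 270/1279 = 9223/1279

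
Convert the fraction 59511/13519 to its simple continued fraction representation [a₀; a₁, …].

Repeatedly divide and take the remainder:
59511 ÷ 13519 → quotient 4, remainder 5435
13519 ÷ 5435 → quotient 2, remainder 2649
5435 ÷ 2649 → quotient 2, remainder 137
2649 ÷ 137 → quotient 19, remainder 46
137 ÷ 46 → quotient 2, remainder 45
46 ÷ 45 → quotient 1, remainder 1
45 ÷ 1 → quotient 45, remainder 0

[4; 2, 2, 19, 2, 1, 45]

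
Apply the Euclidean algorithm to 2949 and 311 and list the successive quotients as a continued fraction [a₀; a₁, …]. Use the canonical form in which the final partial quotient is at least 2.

[9; 2, 13, 1, 1, 1, 3]

2949 = 9·311 + 150, so a_0 = 9
311 = 2·150 + 11, so a_1 = 2
150 = 13·11 + 7, so a_2 = 13
11 = 1·7 + 4, so a_3 = 1
7 = 1·4 + 3, so a_4 = 1
4 = 1·3 + 1, so a_5 = 1
3 = 3·1 + 0, so a_6 = 3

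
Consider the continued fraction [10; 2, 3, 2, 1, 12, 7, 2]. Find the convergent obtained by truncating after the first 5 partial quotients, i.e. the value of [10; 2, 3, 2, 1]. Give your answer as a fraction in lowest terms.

a_0 = 10: 10/1
a_1 = 2: 21/2
a_2 = 3: 73/7
a_3 = 2: 167/16
a_4 = 1: 240/23

240/23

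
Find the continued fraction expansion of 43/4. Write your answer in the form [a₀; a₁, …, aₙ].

43 ÷ 4 → quotient 10, remainder 3
4 ÷ 3 → quotient 1, remainder 1
3 ÷ 1 → quotient 3, remainder 0

[10; 1, 3]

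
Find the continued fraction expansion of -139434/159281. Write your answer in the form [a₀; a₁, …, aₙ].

Repeatedly divide and take the remainder:
⌊-139434/159281⌋ = -1, remainder 19847
⌊159281/19847⌋ = 8, remainder 505
⌊19847/505⌋ = 39, remainder 152
⌊505/152⌋ = 3, remainder 49
⌊152/49⌋ = 3, remainder 5
⌊49/5⌋ = 9, remainder 4
⌊5/4⌋ = 1, remainder 1
⌊4/1⌋ = 4, remainder 0

[-1; 8, 39, 3, 3, 9, 1, 4]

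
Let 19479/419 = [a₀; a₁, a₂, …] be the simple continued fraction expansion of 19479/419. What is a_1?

19479 ÷ 419 → quotient 46, remainder 205
419 ÷ 205 → quotient 2, remainder 9

2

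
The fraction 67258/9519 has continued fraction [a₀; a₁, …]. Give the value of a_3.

67258 = 7·9519 + 625, so a_0 = 7
9519 = 15·625 + 144, so a_1 = 15
625 = 4·144 + 49, so a_2 = 4
144 = 2·49 + 46, so a_3 = 2

2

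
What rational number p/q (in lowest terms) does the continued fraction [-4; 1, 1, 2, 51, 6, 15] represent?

Collapse the nested fraction from the inside out:
Start with 15.
6 + 1/(15/1) = 6 + 1/15 = 91/15
51 + 1/(91/15) = 51 + 15/91 = 4656/91
2 + 1/(4656/91) = 2 + 91/4656 = 9403/4656
1 + 1/(9403/4656) = 1 + 4656/9403 = 14059/9403
1 + 1/(14059/9403) = 1 + 9403/14059 = 23462/14059
-4 + 1/(23462/14059) = -4 + 14059/23462 = -79789/23462

-79789/23462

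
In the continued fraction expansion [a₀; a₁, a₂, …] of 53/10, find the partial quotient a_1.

⌊53/10⌋ = 5, remainder 3
⌊10/3⌋ = 3, remainder 1

3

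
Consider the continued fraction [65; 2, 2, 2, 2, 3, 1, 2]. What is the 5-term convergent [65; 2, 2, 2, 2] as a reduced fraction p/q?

1897/29

a_0 = 65: 65/1
a_1 = 2: 131/2
a_2 = 2: 327/5
a_3 = 2: 785/12
a_4 = 2: 1897/29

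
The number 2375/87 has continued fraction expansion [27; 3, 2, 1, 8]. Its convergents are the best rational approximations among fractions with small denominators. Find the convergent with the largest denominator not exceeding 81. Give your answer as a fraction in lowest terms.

273/10

a_0 = 27: 27/1  (≤ bound)
a_1 = 3: 82/3  (≤ bound)
a_2 = 2: 191/7  (≤ bound)
a_3 = 1: 273/10  (≤ bound)
a_4 = 8: 2375/87  (> 81, stop)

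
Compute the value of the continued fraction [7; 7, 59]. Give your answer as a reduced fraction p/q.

a_0 = 7: 7/1
a_1 = 7: 50/7
a_2 = 59: 2957/414

2957/414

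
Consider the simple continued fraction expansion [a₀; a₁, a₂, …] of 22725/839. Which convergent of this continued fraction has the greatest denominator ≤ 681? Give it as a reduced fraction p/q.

List convergents until the denominator exceeds the bound:
a_0 = 27: 27/1  (≤ bound)
a_1 = 11: 298/11  (≤ bound)
a_2 = 1: 325/12  (≤ bound)
a_3 = 1: 623/23  (≤ bound)
a_4 = 1: 948/35  (≤ bound)
a_5 = 7: 7259/268  (≤ bound)
a_6 = 3: 22725/839  (> 681, stop)

7259/268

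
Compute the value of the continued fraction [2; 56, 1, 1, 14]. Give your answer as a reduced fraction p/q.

3307/1639

Start with 14.
1 + 1/(14/1) = 1 + 1/14 = 15/14
1 + 1/(15/14) = 1 + 14/15 = 29/15
56 + 1/(29/15) = 56 + 15/29 = 1639/29
2 + 1/(1639/29) = 2 + 29/1639 = 3307/1639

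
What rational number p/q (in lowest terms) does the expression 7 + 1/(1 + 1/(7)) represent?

Work from the innermost term outward:
Start with 7.
1 + 1/(7/1) = 1 + 1/7 = 8/7
7 + 1/(8/7) = 7 + 7/8 = 63/8

63/8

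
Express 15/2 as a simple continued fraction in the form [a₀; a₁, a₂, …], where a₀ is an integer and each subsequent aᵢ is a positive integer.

[7; 2]

⌊15/2⌋ = 7, remainder 1
⌊2/1⌋ = 2, remainder 0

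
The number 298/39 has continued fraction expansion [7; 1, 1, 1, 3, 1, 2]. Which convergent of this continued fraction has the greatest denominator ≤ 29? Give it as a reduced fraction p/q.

107/14

List convergents until the denominator exceeds the bound:
a_0 = 7: 7/1  (≤ bound)
a_1 = 1: 8/1  (≤ bound)
a_2 = 1: 15/2  (≤ bound)
a_3 = 1: 23/3  (≤ bound)
a_4 = 3: 84/11  (≤ bound)
a_5 = 1: 107/14  (≤ bound)
a_6 = 2: 298/39  (> 29, stop)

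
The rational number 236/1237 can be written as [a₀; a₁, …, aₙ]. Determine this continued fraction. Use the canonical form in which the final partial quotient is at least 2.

[0; 5, 4, 7, 8]

⌊236/1237⌋ = 0, remainder 236
⌊1237/236⌋ = 5, remainder 57
⌊236/57⌋ = 4, remainder 8
⌊57/8⌋ = 7, remainder 1
⌊8/1⌋ = 8, remainder 0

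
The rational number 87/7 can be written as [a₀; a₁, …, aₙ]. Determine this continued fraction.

Run the Euclidean algorithm, recording each quotient:
87 ÷ 7 → quotient 12, remainder 3
7 ÷ 3 → quotient 2, remainder 1
3 ÷ 1 → quotient 3, remainder 0

[12; 2, 3]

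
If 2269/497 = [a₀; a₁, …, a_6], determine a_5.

Apply division with remainder until the remainder is 0:
⌊2269/497⌋ = 4, remainder 281
⌊497/281⌋ = 1, remainder 216
⌊281/216⌋ = 1, remainder 65
⌊216/65⌋ = 3, remainder 21
⌊65/21⌋ = 3, remainder 2
⌊21/2⌋ = 10, remainder 1

10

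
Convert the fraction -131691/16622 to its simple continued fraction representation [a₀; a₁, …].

⌊-131691/16622⌋ = -8, remainder 1285
⌊16622/1285⌋ = 12, remainder 1202
⌊1285/1202⌋ = 1, remainder 83
⌊1202/83⌋ = 14, remainder 40
⌊83/40⌋ = 2, remainder 3
⌊40/3⌋ = 13, remainder 1
⌊3/1⌋ = 3, remainder 0

[-8; 12, 1, 14, 2, 13, 3]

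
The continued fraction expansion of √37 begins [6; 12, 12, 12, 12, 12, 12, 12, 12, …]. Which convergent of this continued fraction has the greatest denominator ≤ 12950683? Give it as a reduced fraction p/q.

List convergents until the denominator exceeds the bound:
a_0 = 6: 6/1  (≤ bound)
a_1 = 12: 73/12  (≤ bound)
a_2 = 12: 882/145  (≤ bound)
a_3 = 12: 10657/1752  (≤ bound)
a_4 = 12: 128766/21169  (≤ bound)
a_5 = 12: 1555849/255780  (≤ bound)
a_6 = 12: 18798954/3090529  (≤ bound)
a_7 = 12: 227143297/37342128  (> 12950683, stop)

18798954/3090529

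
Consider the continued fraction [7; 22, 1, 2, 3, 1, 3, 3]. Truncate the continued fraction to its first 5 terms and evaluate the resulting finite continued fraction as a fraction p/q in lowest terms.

1599/227

Start with 3.
2 + 1/(3/1) = 2 + 1/3 = 7/3
1 + 1/(7/3) = 1 + 3/7 = 10/7
22 + 1/(10/7) = 22 + 7/10 = 227/10
7 + 1/(227/10) = 7 + 10/227 = 1599/227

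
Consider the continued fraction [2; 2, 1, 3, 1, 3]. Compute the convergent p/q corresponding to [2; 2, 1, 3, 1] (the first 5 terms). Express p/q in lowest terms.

Start with 1.
3 + 1/(1/1) = 3 + 1/1 = 4/1
1 + 1/(4/1) = 1 + 1/4 = 5/4
2 + 1/(5/4) = 2 + 4/5 = 14/5
2 + 1/(14/5) = 2 + 5/14 = 33/14

33/14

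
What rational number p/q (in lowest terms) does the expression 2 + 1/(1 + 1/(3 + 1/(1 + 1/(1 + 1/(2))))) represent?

Start with 2.
1 + 1/(2/1) = 1 + 1/2 = 3/2
1 + 1/(3/2) = 1 + 2/3 = 5/3
3 + 1/(5/3) = 3 + 3/5 = 18/5
1 + 1/(18/5) = 1 + 5/18 = 23/18
2 + 1/(23/18) = 2 + 18/23 = 64/23

64/23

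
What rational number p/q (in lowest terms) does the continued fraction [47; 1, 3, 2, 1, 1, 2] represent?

a_0 = 47: 47/1
a_1 = 1: 48/1
a_2 = 3: 191/4
a_3 = 2: 430/9
a_4 = 1: 621/13
a_5 = 1: 1051/22
a_6 = 2: 2723/57

2723/57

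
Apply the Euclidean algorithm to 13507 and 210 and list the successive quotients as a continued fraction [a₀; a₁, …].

⌊13507/210⌋ = 64, remainder 67
⌊210/67⌋ = 3, remainder 9
⌊67/9⌋ = 7, remainder 4
⌊9/4⌋ = 2, remainder 1
⌊4/1⌋ = 4, remainder 0

[64; 3, 7, 2, 4]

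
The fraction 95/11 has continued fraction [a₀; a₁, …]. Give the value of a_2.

⌊95/11⌋ = 8, remainder 7
⌊11/7⌋ = 1, remainder 4
⌊7/4⌋ = 1, remainder 3

1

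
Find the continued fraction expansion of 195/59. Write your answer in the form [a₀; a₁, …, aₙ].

[3; 3, 3, 1, 1, 2]

195 = 3·59 + 18, so a_0 = 3
59 = 3·18 + 5, so a_1 = 3
18 = 3·5 + 3, so a_2 = 3
5 = 1·3 + 2, so a_3 = 1
3 = 1·2 + 1, so a_4 = 1
2 = 2·1 + 0, so a_5 = 2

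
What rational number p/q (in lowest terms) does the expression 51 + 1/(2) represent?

103/2

Build up convergents one term at a time:
a_0 = 51: 51/1
a_1 = 2: 103/2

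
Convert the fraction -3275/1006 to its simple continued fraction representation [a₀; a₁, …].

⌊-3275/1006⌋ = -4, remainder 749
⌊1006/749⌋ = 1, remainder 257
⌊749/257⌋ = 2, remainder 235
⌊257/235⌋ = 1, remainder 22
⌊235/22⌋ = 10, remainder 15
⌊22/15⌋ = 1, remainder 7
⌊15/7⌋ = 2, remainder 1
⌊7/1⌋ = 7, remainder 0

[-4; 1, 2, 1, 10, 1, 2, 7]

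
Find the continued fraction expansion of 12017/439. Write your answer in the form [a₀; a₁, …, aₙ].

Repeatedly divide and take the remainder:
12017 ÷ 439 → quotient 27, remainder 164
439 ÷ 164 → quotient 2, remainder 111
164 ÷ 111 → quotient 1, remainder 53
111 ÷ 53 → quotient 2, remainder 5
53 ÷ 5 → quotient 10, remainder 3
5 ÷ 3 → quotient 1, remainder 2
3 ÷ 2 → quotient 1, remainder 1
2 ÷ 1 → quotient 2, remainder 0

[27; 2, 1, 2, 10, 1, 1, 2]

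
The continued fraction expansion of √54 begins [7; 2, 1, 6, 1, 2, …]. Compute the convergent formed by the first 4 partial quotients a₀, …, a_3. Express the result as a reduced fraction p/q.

Start with 6.
1 + 1/(6/1) = 1 + 1/6 = 7/6
2 + 1/(7/6) = 2 + 6/7 = 20/7
7 + 1/(20/7) = 7 + 7/20 = 147/20

147/20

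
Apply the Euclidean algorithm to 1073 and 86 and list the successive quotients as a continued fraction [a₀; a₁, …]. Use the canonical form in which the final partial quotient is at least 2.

[12; 2, 10, 4]

Run the Euclidean algorithm, recording each quotient:
⌊1073/86⌋ = 12, remainder 41
⌊86/41⌋ = 2, remainder 4
⌊41/4⌋ = 10, remainder 1
⌊4/1⌋ = 4, remainder 0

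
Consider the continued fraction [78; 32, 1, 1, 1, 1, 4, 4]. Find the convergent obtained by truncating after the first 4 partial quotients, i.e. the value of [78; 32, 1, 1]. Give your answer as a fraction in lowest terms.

5072/65

Build up convergents one term at a time:
a_0 = 78: 78/1
a_1 = 32: 2497/32
a_2 = 1: 2575/33
a_3 = 1: 5072/65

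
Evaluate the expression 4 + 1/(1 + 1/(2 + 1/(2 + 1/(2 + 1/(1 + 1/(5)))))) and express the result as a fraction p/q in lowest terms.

645/137

Start with 5.
1 + 1/(5/1) = 1 + 1/5 = 6/5
2 + 1/(6/5) = 2 + 5/6 = 17/6
2 + 1/(17/6) = 2 + 6/17 = 40/17
2 + 1/(40/17) = 2 + 17/40 = 97/40
1 + 1/(97/40) = 1 + 40/97 = 137/97
4 + 1/(137/97) = 4 + 97/137 = 645/137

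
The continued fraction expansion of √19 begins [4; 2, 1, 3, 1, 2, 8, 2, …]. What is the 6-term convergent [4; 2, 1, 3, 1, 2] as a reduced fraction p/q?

170/39

Start with 2.
1 + 1/(2/1) = 1 + 1/2 = 3/2
3 + 1/(3/2) = 3 + 2/3 = 11/3
1 + 1/(11/3) = 1 + 3/11 = 14/11
2 + 1/(14/11) = 2 + 11/14 = 39/14
4 + 1/(39/14) = 4 + 14/39 = 170/39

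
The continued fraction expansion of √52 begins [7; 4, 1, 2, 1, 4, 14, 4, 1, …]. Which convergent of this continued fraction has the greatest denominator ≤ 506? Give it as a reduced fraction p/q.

List convergents until the denominator exceeds the bound:
a_0 = 7: 7/1  (≤ bound)
a_1 = 4: 29/4  (≤ bound)
a_2 = 1: 36/5  (≤ bound)
a_3 = 2: 101/14  (≤ bound)
a_4 = 1: 137/19  (≤ bound)
a_5 = 4: 649/90  (≤ bound)
a_6 = 14: 9223/1279  (> 506, stop)

649/90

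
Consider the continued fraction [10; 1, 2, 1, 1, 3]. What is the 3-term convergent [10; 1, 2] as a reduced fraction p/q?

32/3

Start with 2.
1 + 1/(2/1) = 1 + 1/2 = 3/2
10 + 1/(3/2) = 10 + 2/3 = 32/3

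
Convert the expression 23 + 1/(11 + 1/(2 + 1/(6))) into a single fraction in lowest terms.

3440/149

Compute successive convergents:
a_0 = 23: 23/1
a_1 = 11: 254/11
a_2 = 2: 531/23
a_3 = 6: 3440/149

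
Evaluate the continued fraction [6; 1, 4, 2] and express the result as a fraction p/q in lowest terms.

75/11

Start with 2.
4 + 1/(2/1) = 4 + 1/2 = 9/2
1 + 1/(9/2) = 1 + 2/9 = 11/9
6 + 1/(11/9) = 6 + 9/11 = 75/11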